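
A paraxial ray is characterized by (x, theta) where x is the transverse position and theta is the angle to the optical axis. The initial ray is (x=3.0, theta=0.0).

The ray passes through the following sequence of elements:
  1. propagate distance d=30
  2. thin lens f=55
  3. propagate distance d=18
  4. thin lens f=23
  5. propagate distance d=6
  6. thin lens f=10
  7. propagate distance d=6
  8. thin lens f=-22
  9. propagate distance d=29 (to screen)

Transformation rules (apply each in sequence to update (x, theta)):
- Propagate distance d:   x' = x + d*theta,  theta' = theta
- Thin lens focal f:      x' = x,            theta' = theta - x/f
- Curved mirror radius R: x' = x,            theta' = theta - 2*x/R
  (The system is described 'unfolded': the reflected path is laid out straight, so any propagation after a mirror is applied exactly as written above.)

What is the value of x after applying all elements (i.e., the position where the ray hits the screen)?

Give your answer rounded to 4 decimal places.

Answer: -8.4027

Derivation:
Initial: x=3.0000 theta=0.0000
After 1 (propagate distance d=30): x=3.0000 theta=0.0000
After 2 (thin lens f=55): x=3.0000 theta=-3/55 (≈-0.0545)
After 3 (propagate distance d=18): x=111/55 (≈2.0182) theta=-3/55 (≈-0.0545)
After 4 (thin lens f=23): x=111/55 (≈2.0182) theta=-36/253 (≈-0.1423)
After 5 (propagate distance d=6): x=1473/1265 (≈1.1644) theta=-36/253 (≈-0.1423)
After 6 (thin lens f=10): x=1473/1265 (≈1.1644) theta=-3273/12650 (≈-0.2587)
After 7 (propagate distance d=6): x=-2454/6325 (≈-0.3880) theta=-3273/12650 (≈-0.2587)
After 8 (thin lens f=-22): x=-2454/6325 (≈-0.3880) theta=-38457/139150 (≈-0.2764)
After 9 (propagate distance d=29 (to screen)): x=-1169241/139150 (≈-8.4027) theta=-38457/139150 (≈-0.2764)
Rounded to 4 decimal places: x = -8.4027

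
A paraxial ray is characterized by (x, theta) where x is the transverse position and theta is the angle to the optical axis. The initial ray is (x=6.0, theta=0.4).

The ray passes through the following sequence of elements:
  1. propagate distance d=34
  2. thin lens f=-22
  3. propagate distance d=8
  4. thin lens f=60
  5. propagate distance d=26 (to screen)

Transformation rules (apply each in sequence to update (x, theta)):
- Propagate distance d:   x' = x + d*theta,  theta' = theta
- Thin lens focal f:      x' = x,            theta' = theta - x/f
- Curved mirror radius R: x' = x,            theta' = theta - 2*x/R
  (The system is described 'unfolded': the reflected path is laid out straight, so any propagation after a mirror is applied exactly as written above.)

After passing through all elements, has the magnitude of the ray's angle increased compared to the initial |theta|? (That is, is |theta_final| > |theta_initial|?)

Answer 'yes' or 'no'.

Initial: x=6.0000 theta=0.4000
After 1 (propagate distance d=34): x=19.6000 theta=0.4000
After 2 (thin lens f=-22): x=19.6000 theta=71/55 (≈1.2909)
After 3 (propagate distance d=8): x=1646/55 (≈29.9273) theta=71/55 (≈1.2909)
After 4 (thin lens f=60): x=1646/55 (≈29.9273) theta=1307/1650 (≈0.7921)
After 5 (propagate distance d=26 (to screen)): x=41681/825 (≈50.5224) theta=1307/1650 (≈0.7921)
|theta_initial|=0.4000 |theta_final|=1307/1650 (≈0.7921) -> increased

Answer: yes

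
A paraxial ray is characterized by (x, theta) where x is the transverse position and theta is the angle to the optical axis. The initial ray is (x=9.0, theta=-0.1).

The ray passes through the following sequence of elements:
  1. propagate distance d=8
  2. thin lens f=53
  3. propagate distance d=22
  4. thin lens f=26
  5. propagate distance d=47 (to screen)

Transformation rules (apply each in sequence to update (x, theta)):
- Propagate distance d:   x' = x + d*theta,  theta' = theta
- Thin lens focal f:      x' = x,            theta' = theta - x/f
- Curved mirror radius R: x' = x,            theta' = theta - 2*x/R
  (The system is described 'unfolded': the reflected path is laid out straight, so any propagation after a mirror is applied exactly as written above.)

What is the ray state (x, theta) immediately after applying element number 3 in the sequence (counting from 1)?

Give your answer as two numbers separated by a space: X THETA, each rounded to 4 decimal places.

Initial: x=9.0000 theta=-0.1000
After 1 (propagate distance d=8): x=8.2000 theta=-0.1000
After 2 (thin lens f=53): x=8.2000 theta=-27/106 (≈-0.2547)
After 3 (propagate distance d=22): x=688/265 (≈2.5962) theta=-27/106 (≈-0.2547)
Rounded to 4 decimal places: x = 2.5962, theta = -0.2547

Answer: 2.5962 -0.2547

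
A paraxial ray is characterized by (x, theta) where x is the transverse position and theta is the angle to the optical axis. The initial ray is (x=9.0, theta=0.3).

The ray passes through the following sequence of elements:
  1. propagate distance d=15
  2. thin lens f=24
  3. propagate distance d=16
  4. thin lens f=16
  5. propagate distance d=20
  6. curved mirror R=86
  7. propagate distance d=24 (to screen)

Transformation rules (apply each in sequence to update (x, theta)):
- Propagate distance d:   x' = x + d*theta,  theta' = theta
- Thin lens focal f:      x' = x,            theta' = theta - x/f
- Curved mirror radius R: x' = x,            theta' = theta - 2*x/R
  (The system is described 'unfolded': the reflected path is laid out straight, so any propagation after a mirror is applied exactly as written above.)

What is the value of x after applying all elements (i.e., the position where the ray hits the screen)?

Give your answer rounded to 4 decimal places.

Initial: x=9.0000 theta=0.3000
After 1 (propagate distance d=15): x=13.5000 theta=0.3000
After 2 (thin lens f=24): x=13.5000 theta=-0.2625
After 3 (propagate distance d=16): x=9.3000 theta=-0.2625
After 4 (thin lens f=16): x=9.3000 theta=-27/32 (≈-0.8438)
After 5 (propagate distance d=20): x=-7.5750 theta=-27/32 (≈-0.8438)
After 6 (curved mirror R=86): x=-7.5750 theta=-4593/6880 (≈-0.6676)
After 7 (propagate distance d=24 (to screen)): x=-40587/1720 (≈-23.5971) theta=-4593/6880 (≈-0.6676)
Rounded to 4 decimal places: x = -23.5971

Answer: -23.5971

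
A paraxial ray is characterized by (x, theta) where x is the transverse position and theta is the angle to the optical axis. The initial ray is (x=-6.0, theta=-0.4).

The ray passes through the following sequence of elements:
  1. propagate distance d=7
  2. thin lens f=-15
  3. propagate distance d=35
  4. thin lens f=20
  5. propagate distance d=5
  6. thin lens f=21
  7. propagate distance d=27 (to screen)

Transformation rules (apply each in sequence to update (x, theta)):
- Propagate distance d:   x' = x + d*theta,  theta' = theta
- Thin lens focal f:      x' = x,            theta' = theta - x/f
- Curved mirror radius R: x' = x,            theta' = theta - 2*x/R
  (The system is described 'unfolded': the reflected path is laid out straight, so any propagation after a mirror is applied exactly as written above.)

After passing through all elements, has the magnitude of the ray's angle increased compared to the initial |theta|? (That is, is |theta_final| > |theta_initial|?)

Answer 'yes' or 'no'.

Answer: yes

Derivation:
Initial: x=-6.0000 theta=-0.4000
After 1 (propagate distance d=7): x=-8.8000 theta=-0.4000
After 2 (thin lens f=-15): x=-8.8000 theta=-74/75 (≈-0.9867)
After 3 (propagate distance d=35): x=-130/3 (≈-43.3333) theta=-74/75 (≈-0.9867)
After 4 (thin lens f=20): x=-130/3 (≈-43.3333) theta=1.1800
After 5 (propagate distance d=5): x=-1123/30 (≈-37.4333) theta=1.1800
After 6 (thin lens f=21): x=-1123/30 (≈-37.4333) theta=4666/1575 (≈2.9625)
After 7 (propagate distance d=27 (to screen)): x=44683/1050 (≈42.5552) theta=4666/1575 (≈2.9625)
|theta_initial|=0.4000 |theta_final|=4666/1575 (≈2.9625) -> increased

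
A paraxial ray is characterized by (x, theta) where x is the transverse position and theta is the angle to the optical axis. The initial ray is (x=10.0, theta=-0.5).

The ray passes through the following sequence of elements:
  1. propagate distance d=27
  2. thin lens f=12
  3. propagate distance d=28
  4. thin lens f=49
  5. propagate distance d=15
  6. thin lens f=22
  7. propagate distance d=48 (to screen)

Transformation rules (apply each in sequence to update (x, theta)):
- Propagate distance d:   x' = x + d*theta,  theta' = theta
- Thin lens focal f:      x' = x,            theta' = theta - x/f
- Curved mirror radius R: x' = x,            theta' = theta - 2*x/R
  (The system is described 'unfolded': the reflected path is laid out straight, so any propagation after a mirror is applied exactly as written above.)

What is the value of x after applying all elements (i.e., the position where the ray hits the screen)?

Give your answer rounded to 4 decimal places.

Answer: 10.4897

Derivation:
Initial: x=10.0000 theta=-0.5000
After 1 (propagate distance d=27): x=-3.5000 theta=-0.5000
After 2 (thin lens f=12): x=-3.5000 theta=-5/24 (≈-0.2083)
After 3 (propagate distance d=28): x=-28/3 (≈-9.3333) theta=-5/24 (≈-0.2083)
After 4 (thin lens f=49): x=-28/3 (≈-9.3333) theta=-1/56 (≈-0.0179)
After 5 (propagate distance d=15): x=-1613/168 (≈-9.6012) theta=-1/56 (≈-0.0179)
After 6 (thin lens f=22): x=-1613/168 (≈-9.6012) theta=221/528 (≈0.4186)
After 7 (propagate distance d=48 (to screen)): x=19385/1848 (≈10.4897) theta=221/528 (≈0.4186)
Rounded to 4 decimal places: x = 10.4897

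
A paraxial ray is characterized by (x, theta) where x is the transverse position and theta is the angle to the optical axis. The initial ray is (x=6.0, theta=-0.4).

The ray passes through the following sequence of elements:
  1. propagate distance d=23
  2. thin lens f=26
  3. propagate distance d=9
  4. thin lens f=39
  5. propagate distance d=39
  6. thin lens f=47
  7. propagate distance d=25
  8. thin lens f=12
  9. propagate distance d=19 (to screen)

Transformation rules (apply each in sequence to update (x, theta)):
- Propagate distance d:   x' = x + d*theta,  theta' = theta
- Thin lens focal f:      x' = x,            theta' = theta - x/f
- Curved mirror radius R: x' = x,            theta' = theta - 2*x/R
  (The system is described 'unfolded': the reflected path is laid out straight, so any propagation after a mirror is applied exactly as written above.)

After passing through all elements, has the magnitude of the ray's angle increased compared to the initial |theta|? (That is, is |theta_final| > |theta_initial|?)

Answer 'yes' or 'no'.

Answer: yes

Derivation:
Initial: x=6.0000 theta=-0.4000
After 1 (propagate distance d=23): x=-3.2000 theta=-0.4000
After 2 (thin lens f=26): x=-3.2000 theta=-18/65 (≈-0.2769)
After 3 (propagate distance d=9): x=-74/13 (≈-5.6923) theta=-18/65 (≈-0.2769)
After 4 (thin lens f=39): x=-74/13 (≈-5.6923) theta=-332/2535 (≈-0.1310)
After 5 (propagate distance d=39): x=-10.8000 theta=-332/2535 (≈-0.1310)
After 6 (thin lens f=47): x=-10.8000 theta=11774/119145 (≈0.0988)
After 7 (propagate distance d=25): x=-992416/119145 (≈-8.3295) theta=11774/119145 (≈0.0988)
After 8 (thin lens f=12): x=-992416/119145 (≈-8.3295) theta=21802/27495 (≈0.7929)
After 9 (propagate distance d=19 (to screen)): x=2407846/357435 (≈6.7365) theta=21802/27495 (≈0.7929)
|theta_initial|=0.4000 |theta_final|=21802/27495 (≈0.7929) -> increased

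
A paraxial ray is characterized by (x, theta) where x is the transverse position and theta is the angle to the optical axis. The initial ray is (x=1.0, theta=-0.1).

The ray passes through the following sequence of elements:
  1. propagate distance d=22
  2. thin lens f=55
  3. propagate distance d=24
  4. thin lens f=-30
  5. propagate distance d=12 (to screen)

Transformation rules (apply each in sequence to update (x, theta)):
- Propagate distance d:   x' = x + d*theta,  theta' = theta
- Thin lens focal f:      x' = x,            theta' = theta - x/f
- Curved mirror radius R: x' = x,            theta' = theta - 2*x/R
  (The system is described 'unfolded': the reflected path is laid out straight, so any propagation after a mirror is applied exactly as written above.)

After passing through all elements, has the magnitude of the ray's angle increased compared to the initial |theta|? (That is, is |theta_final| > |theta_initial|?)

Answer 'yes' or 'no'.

Answer: yes

Derivation:
Initial: x=1.0000 theta=-0.1000
After 1 (propagate distance d=22): x=-1.2000 theta=-0.1000
After 2 (thin lens f=55): x=-1.2000 theta=-43/550 (≈-0.0782)
After 3 (propagate distance d=24): x=-846/275 (≈-3.0764) theta=-43/550 (≈-0.0782)
After 4 (thin lens f=-30): x=-846/275 (≈-3.0764) theta=-497/2750 (≈-0.1807)
After 5 (propagate distance d=12 (to screen)): x=-7212/1375 (≈-5.2451) theta=-497/2750 (≈-0.1807)
|theta_initial|=0.1000 |theta_final|=497/2750 (≈0.1807) -> increased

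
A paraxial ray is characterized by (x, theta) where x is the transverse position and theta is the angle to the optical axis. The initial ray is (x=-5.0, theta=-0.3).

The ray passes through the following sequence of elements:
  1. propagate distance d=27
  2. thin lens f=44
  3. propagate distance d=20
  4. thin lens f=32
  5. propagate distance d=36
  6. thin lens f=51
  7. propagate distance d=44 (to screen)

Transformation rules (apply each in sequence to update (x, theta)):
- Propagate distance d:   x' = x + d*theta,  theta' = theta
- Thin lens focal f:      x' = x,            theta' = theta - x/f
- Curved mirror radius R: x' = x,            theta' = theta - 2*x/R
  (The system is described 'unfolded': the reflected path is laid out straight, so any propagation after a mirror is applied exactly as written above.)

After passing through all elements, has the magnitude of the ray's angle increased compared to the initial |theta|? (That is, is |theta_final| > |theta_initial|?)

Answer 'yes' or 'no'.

Answer: yes

Derivation:
Initial: x=-5.0000 theta=-0.3000
After 1 (propagate distance d=27): x=-13.1000 theta=-0.3000
After 2 (thin lens f=44): x=-13.1000 theta=-1/440 (≈-0.0023)
After 3 (propagate distance d=20): x=-723/55 (≈-13.1455) theta=-1/440 (≈-0.0023)
After 4 (thin lens f=32): x=-723/55 (≈-13.1455) theta=719/1760 (≈0.4085)
After 5 (propagate distance d=36): x=687/440 (≈1.5614) theta=719/1760 (≈0.4085)
After 6 (thin lens f=51): x=687/440 (≈1.5614) theta=11307/29920 (≈0.3779)
After 7 (propagate distance d=44 (to screen)): x=17007/935 (≈18.1893) theta=11307/29920 (≈0.3779)
|theta_initial|=0.3000 |theta_final|=11307/29920 (≈0.3779) -> increased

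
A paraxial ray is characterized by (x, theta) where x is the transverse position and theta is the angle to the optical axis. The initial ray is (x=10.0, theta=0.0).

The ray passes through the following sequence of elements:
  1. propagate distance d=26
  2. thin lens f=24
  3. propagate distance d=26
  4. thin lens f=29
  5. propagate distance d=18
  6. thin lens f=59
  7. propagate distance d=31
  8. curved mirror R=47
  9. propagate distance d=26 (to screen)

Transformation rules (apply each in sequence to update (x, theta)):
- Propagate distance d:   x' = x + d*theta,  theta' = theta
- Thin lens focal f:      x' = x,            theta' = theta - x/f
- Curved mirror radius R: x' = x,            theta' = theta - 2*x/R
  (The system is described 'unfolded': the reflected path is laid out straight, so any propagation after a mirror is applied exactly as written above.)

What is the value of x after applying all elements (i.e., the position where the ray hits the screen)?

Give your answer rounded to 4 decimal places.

Initial: x=10.0000 theta=0.0000
After 1 (propagate distance d=26): x=10.0000 theta=0.0000
After 2 (thin lens f=24): x=10.0000 theta=-5/12 (≈-0.4167)
After 3 (propagate distance d=26): x=-5/6 (≈-0.8333) theta=-5/12 (≈-0.4167)
After 4 (thin lens f=29): x=-5/6 (≈-0.8333) theta=-45/116 (≈-0.3879)
After 5 (propagate distance d=18): x=-680/87 (≈-7.8161) theta=-45/116 (≈-0.3879)
After 6 (thin lens f=59): x=-680/87 (≈-7.8161) theta=-5245/20532 (≈-0.2555)
After 7 (propagate distance d=31): x=-323075/20532 (≈-15.7352) theta=-5245/20532 (≈-0.2555)
After 8 (curved mirror R=47): x=-323075/20532 (≈-15.7352) theta=399635/965004 (≈0.4141)
After 9 (propagate distance d=26 (to screen)): x=-1598005/321668 (≈-4.9679) theta=399635/965004 (≈0.4141)
Rounded to 4 decimal places: x = -4.9679

Answer: -4.9679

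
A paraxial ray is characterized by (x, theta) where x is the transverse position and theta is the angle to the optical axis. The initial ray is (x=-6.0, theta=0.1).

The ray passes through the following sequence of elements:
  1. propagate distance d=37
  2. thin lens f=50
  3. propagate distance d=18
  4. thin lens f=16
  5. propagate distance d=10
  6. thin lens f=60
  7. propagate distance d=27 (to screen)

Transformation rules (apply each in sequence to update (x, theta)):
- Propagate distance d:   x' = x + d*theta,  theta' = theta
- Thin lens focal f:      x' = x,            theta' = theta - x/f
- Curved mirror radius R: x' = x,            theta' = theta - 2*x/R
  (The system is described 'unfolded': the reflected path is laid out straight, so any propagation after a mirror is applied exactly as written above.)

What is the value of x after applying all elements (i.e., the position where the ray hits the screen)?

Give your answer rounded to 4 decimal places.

Initial: x=-6.0000 theta=0.1000
After 1 (propagate distance d=37): x=-2.3000 theta=0.1000
After 2 (thin lens f=50): x=-2.3000 theta=0.1460
After 3 (propagate distance d=18): x=0.3280 theta=0.1460
After 4 (thin lens f=16): x=0.3280 theta=0.1255
After 5 (propagate distance d=10): x=1.5830 theta=0.1255
After 6 (thin lens f=60): x=1.5830 theta=5947/60000 (≈0.0991)
After 7 (propagate distance d=27 (to screen)): x=85183/20000 (≈4.2592) theta=5947/60000 (≈0.0991)
Rounded to 4 decimal places: x = 4.2592

Answer: 4.2592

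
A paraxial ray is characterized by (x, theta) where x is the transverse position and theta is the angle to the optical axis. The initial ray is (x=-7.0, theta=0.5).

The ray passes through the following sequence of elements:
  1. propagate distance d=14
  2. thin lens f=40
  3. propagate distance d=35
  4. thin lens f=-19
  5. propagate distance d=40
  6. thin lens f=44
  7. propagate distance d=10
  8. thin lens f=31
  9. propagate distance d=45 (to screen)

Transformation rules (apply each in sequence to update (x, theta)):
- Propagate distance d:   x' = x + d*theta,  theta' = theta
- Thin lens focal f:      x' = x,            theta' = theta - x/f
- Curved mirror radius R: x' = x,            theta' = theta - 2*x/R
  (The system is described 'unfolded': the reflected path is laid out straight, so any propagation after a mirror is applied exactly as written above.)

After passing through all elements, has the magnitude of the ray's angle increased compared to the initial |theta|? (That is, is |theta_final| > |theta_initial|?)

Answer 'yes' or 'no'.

Answer: yes

Derivation:
Initial: x=-7.0000 theta=0.5000
After 1 (propagate distance d=14): x=0.0000 theta=0.5000
After 2 (thin lens f=40): x=0.0000 theta=0.5000
After 3 (propagate distance d=35): x=17.5000 theta=0.5000
After 4 (thin lens f=-19): x=17.5000 theta=27/19 (≈1.4211)
After 5 (propagate distance d=40): x=2825/38 (≈74.3421) theta=27/19 (≈1.4211)
After 6 (thin lens f=44): x=2825/38 (≈74.3421) theta=-449/1672 (≈-0.2685)
After 7 (propagate distance d=10): x=59905/836 (≈71.6567) theta=-449/1672 (≈-0.2685)
After 8 (thin lens f=31): x=59905/836 (≈71.6567) theta=-133729/51832 (≈-2.5800)
After 9 (propagate distance d=45 (to screen)): x=-2303695/51832 (≈-44.4454) theta=-133729/51832 (≈-2.5800)
|theta_initial|=0.5000 |theta_final|=133729/51832 (≈2.5800) -> increased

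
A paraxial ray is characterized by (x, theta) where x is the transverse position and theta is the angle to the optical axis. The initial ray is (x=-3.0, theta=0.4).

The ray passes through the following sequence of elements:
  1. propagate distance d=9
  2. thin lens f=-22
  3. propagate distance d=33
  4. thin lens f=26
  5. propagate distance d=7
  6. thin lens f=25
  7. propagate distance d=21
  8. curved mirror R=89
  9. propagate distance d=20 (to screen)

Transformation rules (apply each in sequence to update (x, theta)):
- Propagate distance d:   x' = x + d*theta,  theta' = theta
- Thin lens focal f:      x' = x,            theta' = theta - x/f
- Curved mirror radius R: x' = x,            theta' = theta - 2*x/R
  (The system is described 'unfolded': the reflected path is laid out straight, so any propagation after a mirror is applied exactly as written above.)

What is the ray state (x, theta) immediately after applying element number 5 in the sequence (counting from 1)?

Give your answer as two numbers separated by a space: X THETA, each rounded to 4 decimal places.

Initial: x=-3.0000 theta=0.4000
After 1 (propagate distance d=9): x=0.6000 theta=0.4000
After 2 (thin lens f=-22): x=0.6000 theta=47/110 (≈0.4273)
After 3 (propagate distance d=33): x=14.7000 theta=47/110 (≈0.4273)
After 4 (thin lens f=26): x=14.7000 theta=-79/572 (≈-0.1381)
After 5 (propagate distance d=7): x=39277/2860 (≈13.7332) theta=-79/572 (≈-0.1381)
Rounded to 4 decimal places: x = 13.7332, theta = -0.1381

Answer: 13.7332 -0.1381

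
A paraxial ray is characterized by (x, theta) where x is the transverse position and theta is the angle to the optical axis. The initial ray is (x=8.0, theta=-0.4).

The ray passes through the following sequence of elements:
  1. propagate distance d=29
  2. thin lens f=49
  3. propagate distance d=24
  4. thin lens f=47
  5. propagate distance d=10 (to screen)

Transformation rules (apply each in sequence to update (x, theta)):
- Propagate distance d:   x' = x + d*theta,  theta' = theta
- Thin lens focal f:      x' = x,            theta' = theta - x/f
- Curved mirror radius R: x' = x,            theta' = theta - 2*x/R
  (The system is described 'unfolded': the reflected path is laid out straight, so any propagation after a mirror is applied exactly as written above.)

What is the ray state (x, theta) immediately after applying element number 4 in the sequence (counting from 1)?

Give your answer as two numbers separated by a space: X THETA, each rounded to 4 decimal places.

Answer: -11.4367 -0.0832

Derivation:
Initial: x=8.0000 theta=-0.4000
After 1 (propagate distance d=29): x=-3.6000 theta=-0.4000
After 2 (thin lens f=49): x=-3.6000 theta=-16/49 (≈-0.3265)
After 3 (propagate distance d=24): x=-2802/245 (≈-11.4367) theta=-16/49 (≈-0.3265)
After 4 (thin lens f=47): x=-2802/245 (≈-11.4367) theta=-958/11515 (≈-0.0832)
Rounded to 4 decimal places: x = -11.4367, theta = -0.0832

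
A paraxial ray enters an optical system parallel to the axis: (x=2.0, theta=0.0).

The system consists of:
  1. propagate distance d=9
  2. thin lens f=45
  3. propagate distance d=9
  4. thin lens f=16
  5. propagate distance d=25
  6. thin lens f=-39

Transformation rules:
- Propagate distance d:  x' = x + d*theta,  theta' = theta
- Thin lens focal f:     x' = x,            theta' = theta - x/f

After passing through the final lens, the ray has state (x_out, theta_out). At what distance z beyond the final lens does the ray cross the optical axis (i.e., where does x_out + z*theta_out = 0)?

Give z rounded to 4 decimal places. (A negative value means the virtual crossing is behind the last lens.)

Answer: -10.2602

Derivation:
Initial: x=2.0000 theta=0.0000
After 1 (propagate distance d=9): x=2.0000 theta=0.0000
After 2 (thin lens f=45): x=2.0000 theta=-2/45 (≈-0.0444)
After 3 (propagate distance d=9): x=1.6000 theta=-2/45 (≈-0.0444)
After 4 (thin lens f=16): x=1.6000 theta=-13/90 (≈-0.1444)
After 5 (propagate distance d=25): x=-181/90 (≈-2.0111) theta=-13/90 (≈-0.1444)
After 6 (thin lens f=-39): x=-181/90 (≈-2.0111) theta=-344/1755 (≈-0.1960)
z_focus = -x_out/theta_out = -(-181/90)/(-344/1755) = -7059/688 ≈ -10.2602
Rounded to 4 decimal places: z = -10.2602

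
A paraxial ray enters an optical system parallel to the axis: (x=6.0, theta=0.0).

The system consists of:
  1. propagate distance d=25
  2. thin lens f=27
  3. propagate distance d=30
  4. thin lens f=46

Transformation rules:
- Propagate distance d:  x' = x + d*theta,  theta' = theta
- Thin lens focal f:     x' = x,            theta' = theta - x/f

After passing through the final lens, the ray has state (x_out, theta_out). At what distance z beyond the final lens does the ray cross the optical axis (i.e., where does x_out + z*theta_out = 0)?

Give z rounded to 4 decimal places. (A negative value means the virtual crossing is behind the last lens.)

Initial: x=6.0000 theta=0.0000
After 1 (propagate distance d=25): x=6.0000 theta=0.0000
After 2 (thin lens f=27): x=6.0000 theta=-2/9 (≈-0.2222)
After 3 (propagate distance d=30): x=-2/3 (≈-0.6667) theta=-2/9 (≈-0.2222)
After 4 (thin lens f=46): x=-2/3 (≈-0.6667) theta=-43/207 (≈-0.2077)
z_focus = -x_out/theta_out = -(-2/3)/(-43/207) = -138/43 ≈ -3.2093
Rounded to 4 decimal places: z = -3.2093

Answer: -3.2093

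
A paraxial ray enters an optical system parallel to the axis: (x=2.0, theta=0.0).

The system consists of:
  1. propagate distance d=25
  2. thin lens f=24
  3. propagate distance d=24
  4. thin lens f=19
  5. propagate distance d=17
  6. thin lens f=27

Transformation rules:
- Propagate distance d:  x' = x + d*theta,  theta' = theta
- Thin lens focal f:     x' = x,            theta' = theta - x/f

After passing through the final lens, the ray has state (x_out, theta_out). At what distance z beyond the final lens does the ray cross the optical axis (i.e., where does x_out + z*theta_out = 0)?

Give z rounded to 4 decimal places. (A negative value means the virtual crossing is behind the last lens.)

Initial: x=2.0000 theta=0.0000
After 1 (propagate distance d=25): x=2.0000 theta=0.0000
After 2 (thin lens f=24): x=2.0000 theta=-1/12 (≈-0.0833)
After 3 (propagate distance d=24): x=0.0000 theta=-1/12 (≈-0.0833)
After 4 (thin lens f=19): x=0.0000 theta=-1/12 (≈-0.0833)
After 5 (propagate distance d=17): x=-17/12 (≈-1.4167) theta=-1/12 (≈-0.0833)
After 6 (thin lens f=27): x=-17/12 (≈-1.4167) theta=-5/162 (≈-0.0309)
z_focus = -x_out/theta_out = -(-17/12)/(-5/162) = -45.9000
Rounded to 4 decimal places: z = -45.9000

Answer: -45.9000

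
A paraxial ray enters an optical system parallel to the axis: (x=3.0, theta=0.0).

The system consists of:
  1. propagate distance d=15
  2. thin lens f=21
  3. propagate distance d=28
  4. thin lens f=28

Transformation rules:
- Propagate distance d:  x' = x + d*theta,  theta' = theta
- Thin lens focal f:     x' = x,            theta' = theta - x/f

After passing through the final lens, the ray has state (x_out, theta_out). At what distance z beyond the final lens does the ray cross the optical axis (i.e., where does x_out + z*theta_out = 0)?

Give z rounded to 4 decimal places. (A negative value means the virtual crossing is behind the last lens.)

Initial: x=3.0000 theta=0.0000
After 1 (propagate distance d=15): x=3.0000 theta=0.0000
After 2 (thin lens f=21): x=3.0000 theta=-1/7 (≈-0.1429)
After 3 (propagate distance d=28): x=-1.0000 theta=-1/7 (≈-0.1429)
After 4 (thin lens f=28): x=-1.0000 theta=-3/28 (≈-0.1071)
z_focus = -x_out/theta_out = -(-1.0000)/(-3/28) = -28/3 ≈ -9.3333
Rounded to 4 decimal places: z = -9.3333

Answer: -9.3333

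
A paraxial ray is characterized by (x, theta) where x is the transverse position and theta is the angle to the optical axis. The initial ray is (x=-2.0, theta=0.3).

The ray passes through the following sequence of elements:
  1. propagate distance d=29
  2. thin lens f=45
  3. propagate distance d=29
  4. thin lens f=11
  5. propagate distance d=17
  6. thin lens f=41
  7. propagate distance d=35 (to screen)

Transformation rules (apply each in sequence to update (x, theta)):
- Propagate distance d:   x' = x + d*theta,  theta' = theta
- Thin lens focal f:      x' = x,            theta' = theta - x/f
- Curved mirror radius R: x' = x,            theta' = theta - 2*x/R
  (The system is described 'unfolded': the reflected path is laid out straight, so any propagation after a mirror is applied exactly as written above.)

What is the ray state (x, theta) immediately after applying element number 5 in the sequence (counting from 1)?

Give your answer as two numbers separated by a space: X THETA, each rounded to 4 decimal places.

Answer: -3.4760 -0.8564

Derivation:
Initial: x=-2.0000 theta=0.3000
After 1 (propagate distance d=29): x=6.7000 theta=0.3000
After 2 (thin lens f=45): x=6.7000 theta=34/225 (≈0.1511)
After 3 (propagate distance d=29): x=4987/450 (≈11.0822) theta=34/225 (≈0.1511)
After 4 (thin lens f=11): x=4987/450 (≈11.0822) theta=-471/550 (≈-0.8564)
After 5 (propagate distance d=17): x=-8603/2475 (≈-3.4760) theta=-471/550 (≈-0.8564)
Rounded to 4 decimal places: x = -3.4760, theta = -0.8564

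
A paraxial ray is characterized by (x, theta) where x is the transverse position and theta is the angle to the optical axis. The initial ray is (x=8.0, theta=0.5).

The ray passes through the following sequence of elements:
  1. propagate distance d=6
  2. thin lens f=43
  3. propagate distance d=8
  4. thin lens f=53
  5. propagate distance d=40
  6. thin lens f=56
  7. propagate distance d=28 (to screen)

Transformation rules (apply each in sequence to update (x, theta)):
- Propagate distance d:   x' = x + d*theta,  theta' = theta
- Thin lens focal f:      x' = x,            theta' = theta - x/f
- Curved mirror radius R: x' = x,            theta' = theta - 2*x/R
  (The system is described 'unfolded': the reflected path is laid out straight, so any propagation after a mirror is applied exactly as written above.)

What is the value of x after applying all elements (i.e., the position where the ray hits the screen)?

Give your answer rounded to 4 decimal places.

Initial: x=8.0000 theta=0.5000
After 1 (propagate distance d=6): x=11.0000 theta=0.5000
After 2 (thin lens f=43): x=11.0000 theta=21/86 (≈0.2442)
After 3 (propagate distance d=8): x=557/43 (≈12.9535) theta=21/86 (≈0.2442)
After 4 (thin lens f=53): x=557/43 (≈12.9535) theta=-1/4558 (≈-0.0002)
After 5 (propagate distance d=40): x=29501/2279 (≈12.9447) theta=-1/4558 (≈-0.0002)
After 6 (thin lens f=56): x=29501/2279 (≈12.9447) theta=-29529/127624 (≈-0.2314)
After 7 (propagate distance d=28 (to screen)): x=29473/4558 (≈6.4662) theta=-29529/127624 (≈-0.2314)
Rounded to 4 decimal places: x = 6.4662

Answer: 6.4662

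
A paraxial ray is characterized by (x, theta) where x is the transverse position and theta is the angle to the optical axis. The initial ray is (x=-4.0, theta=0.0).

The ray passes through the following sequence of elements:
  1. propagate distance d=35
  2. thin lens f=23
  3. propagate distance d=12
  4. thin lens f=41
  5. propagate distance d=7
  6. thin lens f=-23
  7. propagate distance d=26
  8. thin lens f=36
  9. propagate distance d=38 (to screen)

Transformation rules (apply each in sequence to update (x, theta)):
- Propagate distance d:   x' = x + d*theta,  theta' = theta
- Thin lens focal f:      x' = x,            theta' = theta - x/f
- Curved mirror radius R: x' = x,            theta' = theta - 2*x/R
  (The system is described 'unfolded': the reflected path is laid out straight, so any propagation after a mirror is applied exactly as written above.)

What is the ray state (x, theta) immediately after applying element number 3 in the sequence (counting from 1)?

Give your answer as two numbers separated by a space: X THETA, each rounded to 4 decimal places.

Initial: x=-4.0000 theta=0.0000
After 1 (propagate distance d=35): x=-4.0000 theta=0.0000
After 2 (thin lens f=23): x=-4.0000 theta=4/23 (≈0.1739)
After 3 (propagate distance d=12): x=-44/23 (≈-1.9130) theta=4/23 (≈0.1739)
Rounded to 4 decimal places: x = -1.9130, theta = 0.1739

Answer: -1.9130 0.1739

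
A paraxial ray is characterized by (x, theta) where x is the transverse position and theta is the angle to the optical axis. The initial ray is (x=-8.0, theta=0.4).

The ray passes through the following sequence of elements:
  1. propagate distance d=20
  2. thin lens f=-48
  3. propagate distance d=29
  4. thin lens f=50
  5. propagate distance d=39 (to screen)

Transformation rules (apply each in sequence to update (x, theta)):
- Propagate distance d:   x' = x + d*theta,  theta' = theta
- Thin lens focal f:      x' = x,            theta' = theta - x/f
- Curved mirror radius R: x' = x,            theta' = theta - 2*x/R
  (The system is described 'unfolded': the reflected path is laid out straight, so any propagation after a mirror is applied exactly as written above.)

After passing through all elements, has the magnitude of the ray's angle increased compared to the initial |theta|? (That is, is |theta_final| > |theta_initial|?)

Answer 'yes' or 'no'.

Answer: no

Derivation:
Initial: x=-8.0000 theta=0.4000
After 1 (propagate distance d=20): x=0.0000 theta=0.4000
After 2 (thin lens f=-48): x=0.0000 theta=0.4000
After 3 (propagate distance d=29): x=11.6000 theta=0.4000
After 4 (thin lens f=50): x=11.6000 theta=0.1680
After 5 (propagate distance d=39 (to screen)): x=18.1520 theta=0.1680
|theta_initial|=0.4000 |theta_final|=0.1680 -> not increased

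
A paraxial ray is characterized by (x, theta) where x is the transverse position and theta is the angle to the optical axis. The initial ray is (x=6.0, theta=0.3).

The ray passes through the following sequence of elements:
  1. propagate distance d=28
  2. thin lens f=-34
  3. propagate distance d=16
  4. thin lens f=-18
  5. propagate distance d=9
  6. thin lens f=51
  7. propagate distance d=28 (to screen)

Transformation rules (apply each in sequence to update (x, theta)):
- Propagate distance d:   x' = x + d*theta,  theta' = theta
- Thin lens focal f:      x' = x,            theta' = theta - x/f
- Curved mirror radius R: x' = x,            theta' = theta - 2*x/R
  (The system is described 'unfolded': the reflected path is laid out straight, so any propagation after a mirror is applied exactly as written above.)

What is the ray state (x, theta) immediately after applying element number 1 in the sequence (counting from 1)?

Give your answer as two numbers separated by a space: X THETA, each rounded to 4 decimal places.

Initial: x=6.0000 theta=0.3000
After 1 (propagate distance d=28): x=14.4000 theta=0.3000
Rounded to 4 decimal places: x = 14.4000, theta = 0.3000

Answer: 14.4000 0.3000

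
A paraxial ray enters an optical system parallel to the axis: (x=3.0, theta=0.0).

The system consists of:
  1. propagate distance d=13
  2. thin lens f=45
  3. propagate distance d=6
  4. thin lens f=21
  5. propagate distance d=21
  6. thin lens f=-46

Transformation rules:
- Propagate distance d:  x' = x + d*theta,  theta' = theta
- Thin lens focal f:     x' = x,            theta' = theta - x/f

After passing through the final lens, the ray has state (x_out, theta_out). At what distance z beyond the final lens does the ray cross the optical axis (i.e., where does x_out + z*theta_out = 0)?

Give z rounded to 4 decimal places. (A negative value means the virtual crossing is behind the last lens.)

Answer: -6.3374

Derivation:
Initial: x=3.0000 theta=0.0000
After 1 (propagate distance d=13): x=3.0000 theta=0.0000
After 2 (thin lens f=45): x=3.0000 theta=-1/15 (≈-0.0667)
After 3 (propagate distance d=6): x=2.6000 theta=-1/15 (≈-0.0667)
After 4 (thin lens f=21): x=2.6000 theta=-4/21 (≈-0.1905)
After 5 (propagate distance d=21): x=-1.4000 theta=-4/21 (≈-0.1905)
After 6 (thin lens f=-46): x=-1.4000 theta=-1067/4830 (≈-0.2209)
z_focus = -x_out/theta_out = -(-1.4000)/(-1067/4830) = -6762/1067 ≈ -6.3374
Rounded to 4 decimal places: z = -6.3374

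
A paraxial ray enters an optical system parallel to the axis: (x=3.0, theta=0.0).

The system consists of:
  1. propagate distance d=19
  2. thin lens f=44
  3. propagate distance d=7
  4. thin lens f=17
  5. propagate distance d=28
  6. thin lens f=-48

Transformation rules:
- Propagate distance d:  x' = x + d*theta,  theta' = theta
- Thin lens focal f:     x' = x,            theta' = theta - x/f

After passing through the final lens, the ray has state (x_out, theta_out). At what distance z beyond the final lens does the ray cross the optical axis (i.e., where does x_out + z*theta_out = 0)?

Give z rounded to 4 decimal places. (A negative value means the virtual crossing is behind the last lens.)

Answer: -12.1968

Derivation:
Initial: x=3.0000 theta=0.0000
After 1 (propagate distance d=19): x=3.0000 theta=0.0000
After 2 (thin lens f=44): x=3.0000 theta=-3/44 (≈-0.0682)
After 3 (propagate distance d=7): x=111/44 (≈2.5227) theta=-3/44 (≈-0.0682)
After 4 (thin lens f=17): x=111/44 (≈2.5227) theta=-81/374 (≈-0.2166)
After 5 (propagate distance d=28): x=-2649/748 (≈-3.5414) theta=-81/374 (≈-0.2166)
After 6 (thin lens f=-48): x=-2649/748 (≈-3.5414) theta=-3475/11968 (≈-0.2904)
z_focus = -x_out/theta_out = -(-2649/748)/(-3475/11968) = -42384/3475 ≈ -12.1968
Rounded to 4 decimal places: z = -12.1968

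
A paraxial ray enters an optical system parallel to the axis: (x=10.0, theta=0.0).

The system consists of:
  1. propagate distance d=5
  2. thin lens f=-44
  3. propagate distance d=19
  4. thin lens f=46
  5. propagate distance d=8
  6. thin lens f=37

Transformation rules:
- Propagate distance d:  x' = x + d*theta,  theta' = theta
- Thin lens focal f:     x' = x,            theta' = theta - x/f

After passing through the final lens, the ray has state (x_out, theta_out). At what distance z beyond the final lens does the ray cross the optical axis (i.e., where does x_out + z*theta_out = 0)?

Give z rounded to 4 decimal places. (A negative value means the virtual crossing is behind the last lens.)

Answer: 30.1368

Derivation:
Initial: x=10.0000 theta=0.0000
After 1 (propagate distance d=5): x=10.0000 theta=0.0000
After 2 (thin lens f=-44): x=10.0000 theta=5/22 (≈0.2273)
After 3 (propagate distance d=19): x=315/22 (≈14.3182) theta=5/22 (≈0.2273)
After 4 (thin lens f=46): x=315/22 (≈14.3182) theta=-85/1012 (≈-0.0840)
After 5 (propagate distance d=8): x=6905/506 (≈13.6462) theta=-85/1012 (≈-0.0840)
After 6 (thin lens f=37): x=6905/506 (≈13.6462) theta=-16955/37444 (≈-0.4528)
z_focus = -x_out/theta_out = -(6905/506)/(-16955/37444) = 102194/3391 ≈ 30.1368
Rounded to 4 decimal places: z = 30.1368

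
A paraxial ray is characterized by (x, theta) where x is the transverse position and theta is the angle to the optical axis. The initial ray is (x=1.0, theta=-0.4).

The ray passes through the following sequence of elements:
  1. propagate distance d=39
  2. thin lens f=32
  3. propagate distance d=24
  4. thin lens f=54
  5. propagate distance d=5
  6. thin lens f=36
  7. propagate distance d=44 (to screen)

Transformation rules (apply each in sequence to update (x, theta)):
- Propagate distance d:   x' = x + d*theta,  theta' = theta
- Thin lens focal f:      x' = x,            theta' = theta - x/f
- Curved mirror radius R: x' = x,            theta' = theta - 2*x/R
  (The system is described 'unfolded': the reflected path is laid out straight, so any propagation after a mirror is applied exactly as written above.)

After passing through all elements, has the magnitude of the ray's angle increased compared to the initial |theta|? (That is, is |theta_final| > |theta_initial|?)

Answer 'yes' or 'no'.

Answer: yes

Derivation:
Initial: x=1.0000 theta=-0.4000
After 1 (propagate distance d=39): x=-14.6000 theta=-0.4000
After 2 (thin lens f=32): x=-14.6000 theta=9/160 (≈0.0563)
After 3 (propagate distance d=24): x=-13.2500 theta=9/160 (≈0.0563)
After 4 (thin lens f=54): x=-13.2500 theta=1303/4320 (≈0.3016)
After 5 (propagate distance d=5): x=-10145/864 (≈-11.7419) theta=1303/4320 (≈0.3016)
After 6 (thin lens f=36): x=-10145/864 (≈-11.7419) theta=97633/155520 (≈0.6278)
After 7 (propagate distance d=44 (to screen)): x=308719/19440 (≈15.8806) theta=97633/155520 (≈0.6278)
|theta_initial|=0.4000 |theta_final|=97633/155520 (≈0.6278) -> increased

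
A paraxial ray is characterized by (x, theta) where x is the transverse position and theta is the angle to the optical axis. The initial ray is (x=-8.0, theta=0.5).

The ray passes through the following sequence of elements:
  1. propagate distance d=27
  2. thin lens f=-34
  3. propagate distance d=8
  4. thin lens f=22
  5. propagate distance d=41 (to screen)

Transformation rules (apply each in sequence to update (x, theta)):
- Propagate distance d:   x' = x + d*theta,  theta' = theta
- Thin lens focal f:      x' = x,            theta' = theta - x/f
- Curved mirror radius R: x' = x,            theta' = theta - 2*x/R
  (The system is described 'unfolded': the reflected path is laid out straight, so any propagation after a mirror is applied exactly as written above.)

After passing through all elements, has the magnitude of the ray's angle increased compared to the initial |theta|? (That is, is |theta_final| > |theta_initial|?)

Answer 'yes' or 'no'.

Answer: no

Derivation:
Initial: x=-8.0000 theta=0.5000
After 1 (propagate distance d=27): x=5.5000 theta=0.5000
After 2 (thin lens f=-34): x=5.5000 theta=45/68 (≈0.6618)
After 3 (propagate distance d=8): x=367/34 (≈10.7941) theta=45/68 (≈0.6618)
After 4 (thin lens f=22): x=367/34 (≈10.7941) theta=32/187 (≈0.1711)
After 5 (propagate distance d=41 (to screen)): x=6661/374 (≈17.8102) theta=32/187 (≈0.1711)
|theta_initial|=0.5000 |theta_final|=32/187 (≈0.1711) -> not increased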